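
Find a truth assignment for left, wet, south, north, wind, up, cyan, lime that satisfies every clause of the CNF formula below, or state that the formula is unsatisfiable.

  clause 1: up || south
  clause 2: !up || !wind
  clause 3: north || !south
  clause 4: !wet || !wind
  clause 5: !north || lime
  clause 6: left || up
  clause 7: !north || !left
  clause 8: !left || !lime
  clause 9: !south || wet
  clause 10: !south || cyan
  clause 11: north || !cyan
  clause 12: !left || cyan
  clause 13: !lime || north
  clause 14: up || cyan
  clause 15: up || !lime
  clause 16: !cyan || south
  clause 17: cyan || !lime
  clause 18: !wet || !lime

left ↦ false, wet ↦ false, south ↦ false, north ↦ false, wind ↦ false, up ↦ true, cyan ↦ false, lime ↦ false

Branch on up: set up = true.
(!wind) alone gives wind = false.
Branch on north: set north = false.
(!south) alone gives south = false.
(!cyan) alone gives cyan = false.
(!left) alone gives left = false.
(!lime) alone gives lime = false.
Every clause is now satisfied; wet is unconstrained.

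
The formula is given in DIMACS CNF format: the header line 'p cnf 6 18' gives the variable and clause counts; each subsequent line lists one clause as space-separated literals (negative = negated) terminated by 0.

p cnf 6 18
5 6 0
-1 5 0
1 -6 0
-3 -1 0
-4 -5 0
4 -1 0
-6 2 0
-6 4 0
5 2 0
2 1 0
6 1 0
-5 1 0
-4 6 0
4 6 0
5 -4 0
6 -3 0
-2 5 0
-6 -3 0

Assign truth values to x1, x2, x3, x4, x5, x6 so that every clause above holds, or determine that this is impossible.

Branch on x5: set x5 = True.
From the singleton clause (¬x4), x4 = False.
From the singleton clause (¬x1), x1 = False.
Now (x1) is unsatisfied and unit — conflict.
Undo x5 and try x5 = False.
From the singleton clause (x6), x6 = True.
From the singleton clause (¬x1), x1 = False.
Now (x1) is unsatisfied and unit — conflict.
Neither x5 = True nor x5 = False works.

UNSATISFIABLE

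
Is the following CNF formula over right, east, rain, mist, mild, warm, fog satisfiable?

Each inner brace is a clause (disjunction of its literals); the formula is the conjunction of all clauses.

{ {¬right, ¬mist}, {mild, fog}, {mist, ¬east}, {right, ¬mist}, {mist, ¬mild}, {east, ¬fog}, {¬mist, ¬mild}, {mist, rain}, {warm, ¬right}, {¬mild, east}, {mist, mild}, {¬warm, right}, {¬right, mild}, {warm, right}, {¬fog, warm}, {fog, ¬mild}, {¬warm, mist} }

Try right = False.
Unit clause (¬mist) forces mist = False.
Unit clause (¬east) forces east = False.
Unit clause (¬mild) forces mild = False.
Now (mild) is unsatisfied and unit — conflict.
Backtrack on right: now try right = True.
Unit clause (¬mist) forces mist = False.
Unit clause (¬east) forces east = False.
Unit clause (¬mild) forces mild = False.
Now (mild) is unsatisfied and unit — conflict.
Both values of right lead to a conflict.
No assignment satisfies every clause.

Unsatisfiable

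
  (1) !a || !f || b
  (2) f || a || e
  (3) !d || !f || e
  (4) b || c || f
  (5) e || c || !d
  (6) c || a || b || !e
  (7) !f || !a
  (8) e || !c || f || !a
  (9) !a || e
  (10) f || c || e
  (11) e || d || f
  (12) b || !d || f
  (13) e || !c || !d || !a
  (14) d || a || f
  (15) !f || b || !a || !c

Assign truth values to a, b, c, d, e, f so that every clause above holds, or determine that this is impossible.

Try f = false.
Try a = true.
From the singleton clause (e), e = true.
Try b = true.
No clause remains; c, d are free.

a ↦ true, b ↦ true, c ↦ false, d ↦ true, e ↦ true, f ↦ false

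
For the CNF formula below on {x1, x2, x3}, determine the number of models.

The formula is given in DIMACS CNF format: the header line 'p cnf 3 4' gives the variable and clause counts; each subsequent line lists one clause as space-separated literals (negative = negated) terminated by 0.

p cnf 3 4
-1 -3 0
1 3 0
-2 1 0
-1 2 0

There are 2^3 = 8 truth assignments over (x1, x2, x3).
Check each against the 4 clauses (columns in the order x1, x2, x3):
  F F F  ✗ fails (x1 ∨ x3)
  F F T  ✓ satisfies all
  F T F  ✗ fails (x1 ∨ x3)
  F T T  ✗ fails (¬x2 ∨ x1)
  T F F  ✗ fails (¬x1 ∨ x2)
  T F T  ✗ fails (¬x1 ∨ ¬x3)
  T T F  ✓ satisfies all
  T T T  ✗ fails (¬x1 ∨ ¬x3)
2 of the 8 rows are models.

2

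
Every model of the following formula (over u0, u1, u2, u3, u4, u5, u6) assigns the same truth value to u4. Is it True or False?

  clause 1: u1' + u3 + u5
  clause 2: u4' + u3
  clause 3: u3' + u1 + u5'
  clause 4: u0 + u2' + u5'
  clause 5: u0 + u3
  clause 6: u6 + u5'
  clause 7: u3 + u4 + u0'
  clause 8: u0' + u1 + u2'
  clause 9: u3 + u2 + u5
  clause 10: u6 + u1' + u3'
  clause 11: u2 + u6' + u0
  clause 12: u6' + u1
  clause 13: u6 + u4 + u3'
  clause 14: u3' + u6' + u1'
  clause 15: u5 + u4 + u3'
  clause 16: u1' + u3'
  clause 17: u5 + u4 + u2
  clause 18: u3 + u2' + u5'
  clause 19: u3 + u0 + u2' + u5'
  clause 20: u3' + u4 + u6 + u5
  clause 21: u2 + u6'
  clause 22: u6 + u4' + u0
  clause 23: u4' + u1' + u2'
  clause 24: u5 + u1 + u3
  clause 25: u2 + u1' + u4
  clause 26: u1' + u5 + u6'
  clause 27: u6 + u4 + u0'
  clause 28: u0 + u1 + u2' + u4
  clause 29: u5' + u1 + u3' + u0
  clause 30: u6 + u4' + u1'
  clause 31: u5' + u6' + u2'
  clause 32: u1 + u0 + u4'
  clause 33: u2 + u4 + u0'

Suppose u4 = 0.
Case u0 = 1:
(u3) alone gives u3 = 1.
(u6) alone gives u6 = 1.
(u1) alone gives u1 = 1.
But (u1') is also a unit clause — contradiction.
That branch fails; take u0 = 0 instead.
(u3) alone gives u3 = 1.
(u6) alone gives u6 = 1.
(u2) alone gives u2 = 1.
(u5') alone gives u5 = 0.
But (u5) is also a unit clause — contradiction.
Either choice for u0 ends in contradiction.
So every satisfying assignment has u4 = True.

True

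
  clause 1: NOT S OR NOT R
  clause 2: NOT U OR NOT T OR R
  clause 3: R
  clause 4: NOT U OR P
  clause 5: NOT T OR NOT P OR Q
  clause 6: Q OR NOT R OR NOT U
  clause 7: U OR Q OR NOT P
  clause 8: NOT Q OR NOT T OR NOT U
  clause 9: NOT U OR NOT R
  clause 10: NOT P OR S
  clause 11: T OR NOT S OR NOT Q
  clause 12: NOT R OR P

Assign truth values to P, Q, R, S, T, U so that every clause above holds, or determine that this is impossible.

UNSATISFIABLE

Unit clause (R) forces R = true.
Unit clause (NOT S) forces S = false.
Unit clause (NOT U) forces U = false.
Unit clause (NOT P) forces P = false.
That conflicts with the unit clause (P).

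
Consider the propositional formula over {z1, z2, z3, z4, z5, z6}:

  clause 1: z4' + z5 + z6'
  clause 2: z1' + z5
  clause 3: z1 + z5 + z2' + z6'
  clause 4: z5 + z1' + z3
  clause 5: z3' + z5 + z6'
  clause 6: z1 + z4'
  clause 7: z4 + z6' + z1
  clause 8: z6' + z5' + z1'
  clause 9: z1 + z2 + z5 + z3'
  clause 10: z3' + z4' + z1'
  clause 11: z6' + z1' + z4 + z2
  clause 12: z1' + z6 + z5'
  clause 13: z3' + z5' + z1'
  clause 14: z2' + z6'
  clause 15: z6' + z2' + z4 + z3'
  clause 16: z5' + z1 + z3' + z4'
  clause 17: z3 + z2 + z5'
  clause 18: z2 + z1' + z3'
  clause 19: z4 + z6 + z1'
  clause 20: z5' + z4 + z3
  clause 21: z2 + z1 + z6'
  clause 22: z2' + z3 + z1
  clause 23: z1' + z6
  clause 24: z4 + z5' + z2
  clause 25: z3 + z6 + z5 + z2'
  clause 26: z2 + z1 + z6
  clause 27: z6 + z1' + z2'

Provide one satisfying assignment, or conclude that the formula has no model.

z1: 0; z2: 1; z3: 1; z4: 0; z5: 0; z6: 0

Try z1 = 0.
(z4') alone gives z4 = 0.
(z6') alone gives z6 = 0.
(z2) alone gives z2 = 1.
(z3) alone gives z3 = 1.
No clause remains; z5 is free.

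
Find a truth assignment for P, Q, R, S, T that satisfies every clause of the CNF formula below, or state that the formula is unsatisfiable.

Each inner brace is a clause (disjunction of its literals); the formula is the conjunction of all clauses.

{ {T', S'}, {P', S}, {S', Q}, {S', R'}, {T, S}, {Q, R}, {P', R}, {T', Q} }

P=0,  Q=1,  R=0,  S=1,  T=0

Try T = 0.
From the singleton clause (S), S = 1.
From the singleton clause (Q), Q = 1.
From the singleton clause (R'), R = 0.
From the singleton clause (P'), P = 0.
This assignment satisfies each clause.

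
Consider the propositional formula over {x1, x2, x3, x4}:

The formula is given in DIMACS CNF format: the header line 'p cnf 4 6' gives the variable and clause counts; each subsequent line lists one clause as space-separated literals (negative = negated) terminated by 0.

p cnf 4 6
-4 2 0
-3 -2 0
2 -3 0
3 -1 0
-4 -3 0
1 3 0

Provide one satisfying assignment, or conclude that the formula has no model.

Try x4 = False.
Try x3 = False.
Unit clause (¬x1) forces x1 = False.
That conflicts with the unit clause (x1).
That branch fails; take x3 = True instead.
Unit clause (¬x2) forces x2 = False.
That conflicts with the unit clause (x2).
Both values of x3 lead to a conflict.
That branch fails; take x4 = True instead.
Unit clause (x2) forces x2 = True.
Unit clause (¬x3) forces x3 = False.
Unit clause (¬x1) forces x1 = False.
That conflicts with the unit clause (x1).
Both values of x4 lead to a conflict.

UNSATISFIABLE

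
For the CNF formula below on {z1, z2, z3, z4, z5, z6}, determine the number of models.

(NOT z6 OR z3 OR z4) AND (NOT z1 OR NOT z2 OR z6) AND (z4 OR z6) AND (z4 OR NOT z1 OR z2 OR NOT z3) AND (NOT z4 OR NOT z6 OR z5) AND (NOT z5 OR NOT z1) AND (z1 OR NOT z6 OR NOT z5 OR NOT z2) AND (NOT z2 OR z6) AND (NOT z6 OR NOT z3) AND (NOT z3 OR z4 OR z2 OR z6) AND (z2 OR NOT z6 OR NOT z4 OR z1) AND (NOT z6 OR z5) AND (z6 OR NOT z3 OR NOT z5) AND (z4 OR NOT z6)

There are 2^6 = 64 truth assignments over (z1, z2, z3, z4, z5, z6).
Split on z5. With z5 = true, the clauses containing z5 are satisfied and NOT z5 drops from the rest; 1 of the 2^5 = 32 assignments to the other variables satisfy what remains.
With z5 = false, by the same count on the reduced clause set, 4 assignments work.
Total: 1 + 4 = 5.

5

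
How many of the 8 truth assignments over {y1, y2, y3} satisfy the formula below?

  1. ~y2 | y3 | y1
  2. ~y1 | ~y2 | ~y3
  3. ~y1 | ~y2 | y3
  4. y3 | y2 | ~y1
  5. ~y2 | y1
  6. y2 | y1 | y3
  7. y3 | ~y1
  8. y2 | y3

2

There are 2^3 = 8 truth assignments over (y1, y2, y3).
Split on y2. With y2 = 1, the clauses containing y2 are satisfied and ~y2 drops from the rest; 0 of the 2^2 = 4 assignments to the other variables satisfy what remains.
With y2 = 0, by the same count on the reduced clause set, 2 assignments work.
(One model: y1=F, y2=F, y3=T.)
Total: 0 + 2 = 2.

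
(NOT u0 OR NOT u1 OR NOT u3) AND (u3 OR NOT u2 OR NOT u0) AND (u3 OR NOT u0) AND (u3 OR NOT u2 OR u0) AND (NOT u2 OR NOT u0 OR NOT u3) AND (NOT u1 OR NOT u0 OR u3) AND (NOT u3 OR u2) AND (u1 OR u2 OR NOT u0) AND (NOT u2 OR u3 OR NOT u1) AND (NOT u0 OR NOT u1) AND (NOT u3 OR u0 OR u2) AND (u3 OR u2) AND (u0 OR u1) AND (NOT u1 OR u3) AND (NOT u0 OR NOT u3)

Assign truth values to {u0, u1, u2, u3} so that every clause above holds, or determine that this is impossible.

u0=false; u1=true; u2=true; u3=true

Branch on u3: set u3 = true.
From the singleton clause (u2), u2 = true.
From the singleton clause (NOT u0), u0 = false.
From the singleton clause (u1), u1 = true.
All clauses are satisfied.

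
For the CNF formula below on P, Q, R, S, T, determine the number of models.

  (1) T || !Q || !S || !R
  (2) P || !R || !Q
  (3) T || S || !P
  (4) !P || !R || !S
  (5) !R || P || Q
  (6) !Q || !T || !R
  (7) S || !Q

12

There are 2^5 = 32 truth assignments over (P, Q, R, S, T).
Split on Q. With Q = true, the clauses containing Q are satisfied and !Q drops from the rest; 4 of the 2^4 = 16 assignments to the other variables satisfy what remains.
With Q = false, by the same count on the reduced clause set, 8 assignments work.
(One model: P=F, Q=F, R=F, S=F, T=F.)
Total: 4 + 8 = 12.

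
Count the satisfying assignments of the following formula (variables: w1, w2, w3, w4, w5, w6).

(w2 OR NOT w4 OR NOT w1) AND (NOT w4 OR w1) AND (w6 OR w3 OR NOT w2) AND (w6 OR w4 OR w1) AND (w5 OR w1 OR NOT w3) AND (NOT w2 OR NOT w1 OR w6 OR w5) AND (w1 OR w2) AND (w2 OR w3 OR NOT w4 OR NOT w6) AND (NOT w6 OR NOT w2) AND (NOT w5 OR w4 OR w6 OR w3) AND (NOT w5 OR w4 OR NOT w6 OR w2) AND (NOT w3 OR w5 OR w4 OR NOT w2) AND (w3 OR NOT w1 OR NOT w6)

There are 2^6 = 64 truth assignments over (w1, w2, w3, w4, w5, w6).
Split on w4. With w4 = true, the clauses containing w4 are satisfied and NOT w4 drops from the rest; 1 of the 2^5 = 32 assignments to the other variables satisfy what remains.
With w4 = false, by the same count on the reduced clause set, 5 assignments work.
(One model: w1=T, w2=F, w3=F, w4=F, w5=F, w6=F.)
Total: 1 + 5 = 6.

6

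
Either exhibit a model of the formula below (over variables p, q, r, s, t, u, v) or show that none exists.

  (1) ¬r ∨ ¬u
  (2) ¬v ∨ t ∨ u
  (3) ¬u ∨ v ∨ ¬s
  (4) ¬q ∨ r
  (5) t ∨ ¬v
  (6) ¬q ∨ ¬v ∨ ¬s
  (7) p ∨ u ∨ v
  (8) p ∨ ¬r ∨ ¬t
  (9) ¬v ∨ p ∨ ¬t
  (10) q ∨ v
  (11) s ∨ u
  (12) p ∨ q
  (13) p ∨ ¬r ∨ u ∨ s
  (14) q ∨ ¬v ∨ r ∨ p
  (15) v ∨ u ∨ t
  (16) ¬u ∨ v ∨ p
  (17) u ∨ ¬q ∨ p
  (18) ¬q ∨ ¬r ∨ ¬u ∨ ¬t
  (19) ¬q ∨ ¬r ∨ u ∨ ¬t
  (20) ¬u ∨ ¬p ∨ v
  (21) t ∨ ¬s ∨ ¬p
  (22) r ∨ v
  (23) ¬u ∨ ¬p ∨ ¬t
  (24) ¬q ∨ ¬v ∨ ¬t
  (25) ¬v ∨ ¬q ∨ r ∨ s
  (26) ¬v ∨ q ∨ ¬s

UNSATISFIABLE

Suppose r = False.
The clause (¬q) is unit, so q = False.
The clause (v) is unit, so v = True.
The clause (t) is unit, so t = True.
The clause (p) is unit, so p = True.
The clause (¬u) is unit, so u = False.
The clause (s) is unit, so s = True.
That conflicts with the unit clause (¬s).
That branch fails; take r = True instead.
The clause (¬u) is unit, so u = False.
The clause (s) is unit, so s = True.
Suppose v = False.
The clause (p) is unit, so p = True.
The clause (q) is unit, so q = True.
The clause (t) is unit, so t = True.
That conflicts with the unit clause (¬t).
That branch fails; take v = True instead.
The clause (t) is unit, so t = True.
The clause (¬q) is unit, so q = False.
That conflicts with the unit clause (q).
Both values of v lead to a conflict.
Both values of r lead to a conflict.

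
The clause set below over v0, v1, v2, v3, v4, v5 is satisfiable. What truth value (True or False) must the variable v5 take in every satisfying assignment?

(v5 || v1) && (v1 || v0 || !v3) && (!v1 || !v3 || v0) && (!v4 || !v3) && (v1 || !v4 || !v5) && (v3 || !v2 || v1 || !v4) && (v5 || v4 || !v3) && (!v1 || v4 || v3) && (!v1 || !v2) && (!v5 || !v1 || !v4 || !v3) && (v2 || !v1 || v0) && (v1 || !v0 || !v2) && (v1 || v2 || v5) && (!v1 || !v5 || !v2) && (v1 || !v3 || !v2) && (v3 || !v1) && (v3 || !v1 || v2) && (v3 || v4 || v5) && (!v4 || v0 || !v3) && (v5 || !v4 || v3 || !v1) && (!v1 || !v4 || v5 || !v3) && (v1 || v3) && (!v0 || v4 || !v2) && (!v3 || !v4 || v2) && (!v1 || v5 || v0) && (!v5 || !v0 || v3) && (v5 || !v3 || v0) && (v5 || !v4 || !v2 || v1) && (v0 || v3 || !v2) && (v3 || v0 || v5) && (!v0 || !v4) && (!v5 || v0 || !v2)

Suppose v5 = false.
The clause (v1) is unit, so v1 = true.
The clause (!v2) is unit, so v2 = false.
The clause (v0) is unit, so v0 = true.
The clause (v3) is unit, so v3 = true.
The clause (!v4) is unit, so v4 = false.
But (v4) is also a unit clause — contradiction.
So every satisfying assignment has v5 = True.

True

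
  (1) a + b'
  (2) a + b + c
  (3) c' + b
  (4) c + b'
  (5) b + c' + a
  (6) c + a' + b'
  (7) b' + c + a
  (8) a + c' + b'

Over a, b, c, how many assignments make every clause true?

There are 2^3 = 8 truth assignments over (a, b, c).
Split on b. With b = 1, the clauses containing b are satisfied and b' drops from the rest; 1 of the 2^2 = 4 assignments to the other variables satisfy what remains.
With b = 0, by the same count on the reduced clause set, 1 assignment works.
Total: 1 + 1 = 2.

2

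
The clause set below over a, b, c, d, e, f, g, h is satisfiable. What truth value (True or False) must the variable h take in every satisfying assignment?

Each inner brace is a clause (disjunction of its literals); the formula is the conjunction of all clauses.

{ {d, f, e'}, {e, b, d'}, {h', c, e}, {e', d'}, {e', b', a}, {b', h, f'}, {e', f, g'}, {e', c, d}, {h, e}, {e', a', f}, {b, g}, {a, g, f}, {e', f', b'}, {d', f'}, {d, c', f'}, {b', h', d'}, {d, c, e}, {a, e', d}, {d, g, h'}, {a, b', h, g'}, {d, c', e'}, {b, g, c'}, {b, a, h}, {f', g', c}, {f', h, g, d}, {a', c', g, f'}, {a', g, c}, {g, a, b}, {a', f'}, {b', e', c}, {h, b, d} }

Suppose h = 0.
From the singleton clause (e), e = 1.
From the singleton clause (d'), d = 0.
From the singleton clause (f), f = 1.
From the singleton clause (b'), b = 0.
That conflicts with the unit clause (b).
So every satisfying assignment has h = True.

True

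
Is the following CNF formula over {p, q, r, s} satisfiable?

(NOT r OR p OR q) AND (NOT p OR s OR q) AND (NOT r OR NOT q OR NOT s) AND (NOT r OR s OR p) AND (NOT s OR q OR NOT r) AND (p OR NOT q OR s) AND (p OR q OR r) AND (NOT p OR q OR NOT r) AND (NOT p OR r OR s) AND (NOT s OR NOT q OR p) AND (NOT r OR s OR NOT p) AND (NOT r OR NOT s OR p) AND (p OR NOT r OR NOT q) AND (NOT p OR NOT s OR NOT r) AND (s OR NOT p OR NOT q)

Branch on r: set r = false.
Branch on p: set p = true.
(s) alone gives s = true.
No clause remains; q is free.
A satisfying assignment: p ↦ true, q ↦ false, r ↦ false, s ↦ true.

Yes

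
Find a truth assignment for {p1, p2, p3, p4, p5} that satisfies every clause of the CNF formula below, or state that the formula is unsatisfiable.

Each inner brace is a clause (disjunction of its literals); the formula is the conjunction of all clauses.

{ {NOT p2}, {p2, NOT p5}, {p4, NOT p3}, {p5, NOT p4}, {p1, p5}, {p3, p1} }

Unit clause (NOT p2) forces p2 = false.
Unit clause (NOT p5) forces p5 = false.
Unit clause (NOT p4) forces p4 = false.
Unit clause (NOT p3) forces p3 = false.
Unit clause (p1) forces p1 = true.
All clauses are satisfied.

p1 ↦ true, p2 ↦ false, p3 ↦ false, p4 ↦ false, p5 ↦ false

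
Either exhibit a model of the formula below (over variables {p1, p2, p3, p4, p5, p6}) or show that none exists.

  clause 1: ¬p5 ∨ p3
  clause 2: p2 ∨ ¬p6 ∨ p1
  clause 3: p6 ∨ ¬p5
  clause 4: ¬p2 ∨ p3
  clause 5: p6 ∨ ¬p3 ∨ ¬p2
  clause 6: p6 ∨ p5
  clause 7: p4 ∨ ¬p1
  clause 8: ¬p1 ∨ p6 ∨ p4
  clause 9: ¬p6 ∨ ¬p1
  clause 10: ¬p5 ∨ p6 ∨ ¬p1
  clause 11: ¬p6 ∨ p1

UNSATISFIABLE

Suppose p5 = False.
From the singleton clause (p6), p6 = True.
From the singleton clause (¬p1), p1 = False.
Now (p1) is unsatisfied and unit — conflict.
That branch fails; take p5 = True instead.
From the singleton clause (p3), p3 = True.
From the singleton clause (p6), p6 = True.
From the singleton clause (¬p1), p1 = False.
Now (p1) is unsatisfied and unit — conflict.
Either choice for p5 ends in contradiction.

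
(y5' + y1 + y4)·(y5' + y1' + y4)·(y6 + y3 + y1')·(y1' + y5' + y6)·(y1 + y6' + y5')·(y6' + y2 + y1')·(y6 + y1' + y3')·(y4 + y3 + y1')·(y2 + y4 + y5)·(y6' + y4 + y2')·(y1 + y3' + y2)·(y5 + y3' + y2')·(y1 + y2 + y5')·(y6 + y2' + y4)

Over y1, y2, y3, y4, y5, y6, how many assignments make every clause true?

9

There are 2^6 = 64 truth assignments over (y1, y2, y3, y4, y5, y6).
Split on y1. With y1 = 1, the clauses containing y1 are satisfied and y1' drops from the rest; 3 of the 2^5 = 32 assignments to the other variables satisfy what remains.
With y1 = 0, by the same count on the reduced clause set, 6 assignments work.
Total: 3 + 6 = 9.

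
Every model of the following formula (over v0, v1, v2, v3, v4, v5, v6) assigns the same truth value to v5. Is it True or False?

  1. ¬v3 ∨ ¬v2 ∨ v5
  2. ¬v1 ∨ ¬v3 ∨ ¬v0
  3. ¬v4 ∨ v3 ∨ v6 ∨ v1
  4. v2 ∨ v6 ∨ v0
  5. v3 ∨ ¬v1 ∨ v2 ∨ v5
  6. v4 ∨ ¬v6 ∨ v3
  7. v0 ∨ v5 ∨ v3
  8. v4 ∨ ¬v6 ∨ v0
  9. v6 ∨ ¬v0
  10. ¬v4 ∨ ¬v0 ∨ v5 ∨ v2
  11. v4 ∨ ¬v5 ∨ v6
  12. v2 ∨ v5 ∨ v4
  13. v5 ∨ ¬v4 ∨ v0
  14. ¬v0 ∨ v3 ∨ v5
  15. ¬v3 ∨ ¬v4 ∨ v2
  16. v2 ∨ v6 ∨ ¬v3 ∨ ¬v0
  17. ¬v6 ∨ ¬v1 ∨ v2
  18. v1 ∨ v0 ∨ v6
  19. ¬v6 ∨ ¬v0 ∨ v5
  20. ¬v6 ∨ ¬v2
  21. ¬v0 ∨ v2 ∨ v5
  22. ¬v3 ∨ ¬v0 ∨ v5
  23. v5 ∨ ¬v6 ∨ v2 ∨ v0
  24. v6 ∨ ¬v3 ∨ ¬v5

Suppose v5 = False.
Try v3 = False.
The clause (v0) is unit, so v0 = True.
Now (¬v0) is unsatisfied and unit — conflict.
So v3 must be the other value — set v3 = True.
The clause (¬v2) is unit, so v2 = False.
The clause (v4) is unit, so v4 = True.
Now (¬v4) is unsatisfied and unit — conflict.
Both values of v3 lead to a conflict.
So every satisfying assignment has v5 = True.

True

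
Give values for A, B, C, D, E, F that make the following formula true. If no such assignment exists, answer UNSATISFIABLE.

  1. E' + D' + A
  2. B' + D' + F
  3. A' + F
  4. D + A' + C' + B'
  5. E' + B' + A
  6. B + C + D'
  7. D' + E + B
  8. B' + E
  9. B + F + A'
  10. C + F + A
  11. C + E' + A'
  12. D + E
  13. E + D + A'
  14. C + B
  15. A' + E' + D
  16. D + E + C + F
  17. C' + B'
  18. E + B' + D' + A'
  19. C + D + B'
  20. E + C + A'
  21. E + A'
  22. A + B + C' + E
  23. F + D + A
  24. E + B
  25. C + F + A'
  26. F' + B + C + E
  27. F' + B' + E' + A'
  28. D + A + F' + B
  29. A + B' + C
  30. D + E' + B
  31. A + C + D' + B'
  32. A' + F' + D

Case A = 1:
Unit clause (F) forces F = 1.
Unit clause (E) forces E = 1.
Unit clause (C) forces C = 1.
Unit clause (D) forces D = 1.
Unit clause (B') forces B = 0.
All clauses are satisfied.

A ↦ 1, B ↦ 0, C ↦ 1, D ↦ 1, E ↦ 1, F ↦ 1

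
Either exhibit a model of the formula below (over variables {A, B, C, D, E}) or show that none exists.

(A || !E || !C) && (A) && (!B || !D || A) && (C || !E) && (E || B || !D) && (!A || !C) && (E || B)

A=true,  B=true,  C=false,  D=true,  E=false

Unit clause (A) forces A = true.
Unit clause (!C) forces C = false.
Unit clause (!E) forces E = false.
Unit clause (B) forces B = true.
All clauses hold; D can take either value.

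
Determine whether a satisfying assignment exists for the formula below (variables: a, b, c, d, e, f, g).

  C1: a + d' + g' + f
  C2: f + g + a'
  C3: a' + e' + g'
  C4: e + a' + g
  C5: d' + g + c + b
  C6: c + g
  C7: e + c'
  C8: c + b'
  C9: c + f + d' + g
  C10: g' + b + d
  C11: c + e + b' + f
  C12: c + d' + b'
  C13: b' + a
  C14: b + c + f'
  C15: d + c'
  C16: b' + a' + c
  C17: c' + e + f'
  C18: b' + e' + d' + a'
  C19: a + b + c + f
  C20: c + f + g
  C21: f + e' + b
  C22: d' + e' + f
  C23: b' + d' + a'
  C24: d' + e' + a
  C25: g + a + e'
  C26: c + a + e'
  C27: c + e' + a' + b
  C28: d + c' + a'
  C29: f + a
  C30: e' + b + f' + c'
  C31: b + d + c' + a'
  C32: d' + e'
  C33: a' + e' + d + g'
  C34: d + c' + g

Yes

Case c = 0:
The clause (g) is unit, so g = 1.
The clause (b') is unit, so b = 0.
The clause (d) is unit, so d = 1.
The clause (f') is unit, so f = 0.
The clause (a) is unit, so a = 1.
The clause (e') is unit, so e = 0.
This assignment satisfies each clause.
A satisfying assignment: a: 1,  b: 0,  c: 0,  d: 1,  e: 0,  f: 0,  g: 1.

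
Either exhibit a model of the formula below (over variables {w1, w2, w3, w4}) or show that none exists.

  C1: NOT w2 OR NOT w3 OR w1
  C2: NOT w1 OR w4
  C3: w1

From the singleton clause (w1), w1 = true.
From the singleton clause (w4), w4 = true.
Every clause is now satisfied; w2, w3 are unconstrained.

w1 ↦ true, w2 ↦ true, w3 ↦ false, w4 ↦ true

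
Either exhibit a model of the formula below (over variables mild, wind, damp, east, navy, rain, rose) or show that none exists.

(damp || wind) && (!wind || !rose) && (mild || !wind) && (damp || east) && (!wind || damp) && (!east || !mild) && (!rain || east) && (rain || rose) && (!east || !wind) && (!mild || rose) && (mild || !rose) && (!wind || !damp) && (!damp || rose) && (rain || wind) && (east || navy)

Branch on damp: set damp = true.
(!wind) alone gives wind = false.
(rose) alone gives rose = true.
(mild) alone gives mild = true.
(!east) alone gives east = false.
(!rain) alone gives rain = false.
Now (rain) is unsatisfied and unit — conflict.
Backtrack on damp: now try damp = false.
(wind) alone gives wind = true.
Now (!wind) is unsatisfied and unit — conflict.
Both values of damp lead to a conflict.

UNSATISFIABLE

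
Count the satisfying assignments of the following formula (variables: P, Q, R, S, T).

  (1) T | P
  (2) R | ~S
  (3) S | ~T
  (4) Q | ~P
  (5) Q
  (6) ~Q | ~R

There are 2^5 = 32 truth assignments over (P, Q, R, S, T).
Split on Q. With Q = 1, the clauses containing Q are satisfied and ~Q drops from the rest; 1 of the 2^4 = 16 assignments to the other variables satisfy what remains.
With Q = 0, by the same count on the reduced clause set, 0 assignments work.
Total: 1 + 0 = 1.

1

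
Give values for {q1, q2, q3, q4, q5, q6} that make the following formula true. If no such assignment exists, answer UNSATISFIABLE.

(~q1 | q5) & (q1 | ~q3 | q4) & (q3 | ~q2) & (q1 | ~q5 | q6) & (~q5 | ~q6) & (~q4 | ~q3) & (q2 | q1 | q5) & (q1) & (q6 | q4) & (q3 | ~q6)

q1: 1; q2: 0; q3: 0; q4: 1; q5: 1; q6: 0

(q1) alone gives q1 = 1.
(q5) alone gives q5 = 1.
(~q6) alone gives q6 = 0.
(q4) alone gives q4 = 1.
(~q3) alone gives q3 = 0.
(~q2) alone gives q2 = 0.
This assignment satisfies each clause.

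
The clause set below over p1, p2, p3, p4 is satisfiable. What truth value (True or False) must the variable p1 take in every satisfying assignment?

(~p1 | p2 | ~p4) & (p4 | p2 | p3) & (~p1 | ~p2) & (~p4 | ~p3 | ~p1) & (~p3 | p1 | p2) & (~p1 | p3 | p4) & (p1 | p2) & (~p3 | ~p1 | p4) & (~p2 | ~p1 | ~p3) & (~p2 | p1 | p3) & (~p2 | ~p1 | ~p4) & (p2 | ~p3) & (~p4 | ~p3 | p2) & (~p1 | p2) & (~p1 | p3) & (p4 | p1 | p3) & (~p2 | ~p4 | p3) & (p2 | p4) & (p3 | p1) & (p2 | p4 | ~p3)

Suppose p1 = 1.
Unit clause (~p2) forces p2 = 0.
But (p2) is also a unit clause — contradiction.
So every satisfying assignment has p1 = False.

False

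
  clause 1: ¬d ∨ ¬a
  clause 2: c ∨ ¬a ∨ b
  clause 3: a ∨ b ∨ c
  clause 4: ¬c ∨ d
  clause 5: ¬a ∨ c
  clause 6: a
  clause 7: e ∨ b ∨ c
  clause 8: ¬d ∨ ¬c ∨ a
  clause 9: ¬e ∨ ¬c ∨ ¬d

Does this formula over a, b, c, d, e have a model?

No

From the singleton clause (a), a = True.
From the singleton clause (¬d), d = False.
From the singleton clause (¬c), c = False.
That conflicts with the unit clause (c).
No assignment satisfies every clause.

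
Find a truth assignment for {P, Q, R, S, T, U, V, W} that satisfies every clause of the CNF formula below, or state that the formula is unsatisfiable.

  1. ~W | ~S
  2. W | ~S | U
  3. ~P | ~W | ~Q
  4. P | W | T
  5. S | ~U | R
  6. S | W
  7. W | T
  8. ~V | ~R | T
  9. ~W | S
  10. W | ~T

Suppose W = 0.
(S) alone gives S = 1.
(U) alone gives U = 1.
(T) alone gives T = 1.
But (~T) is also a unit clause — contradiction.
That branch fails; take W = 1 instead.
(~S) alone gives S = 0.
But (S) is also a unit clause — contradiction.
Neither W = 1 nor W = 0 works.

UNSATISFIABLE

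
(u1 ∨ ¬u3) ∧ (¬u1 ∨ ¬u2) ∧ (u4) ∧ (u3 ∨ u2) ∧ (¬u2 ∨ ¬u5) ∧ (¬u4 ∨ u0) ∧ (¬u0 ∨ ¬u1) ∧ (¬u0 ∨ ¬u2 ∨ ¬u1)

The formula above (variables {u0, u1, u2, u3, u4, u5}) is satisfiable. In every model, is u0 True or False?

Suppose u0 = False.
The clause (u4) is unit, so u4 = True.
Now (¬u4) is unsatisfied and unit — conflict.
So every satisfying assignment has u0 = True.

True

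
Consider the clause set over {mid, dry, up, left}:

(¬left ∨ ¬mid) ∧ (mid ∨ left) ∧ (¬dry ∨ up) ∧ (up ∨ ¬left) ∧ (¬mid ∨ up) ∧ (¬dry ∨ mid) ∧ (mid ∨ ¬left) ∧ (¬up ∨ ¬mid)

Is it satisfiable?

No

Branch on left: set left = False.
From the singleton clause (mid), mid = True.
From the singleton clause (up), up = True.
Now (¬up) is unsatisfied and unit — conflict.
That branch fails; take left = True instead.
From the singleton clause (¬mid), mid = False.
Now (mid) is unsatisfied and unit — conflict.
Both values of left lead to a conflict.
No assignment satisfies every clause.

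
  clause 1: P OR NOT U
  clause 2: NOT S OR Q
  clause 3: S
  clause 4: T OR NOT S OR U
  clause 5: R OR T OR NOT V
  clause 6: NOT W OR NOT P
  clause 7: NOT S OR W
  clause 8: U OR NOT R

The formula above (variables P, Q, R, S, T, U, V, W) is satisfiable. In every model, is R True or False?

False

Suppose R = true.
(S) alone gives S = true.
(Q) alone gives Q = true.
(W) alone gives W = true.
(NOT P) alone gives P = false.
(NOT U) alone gives U = false.
Now (U) is unsatisfied and unit — conflict.
So every satisfying assignment has R = False.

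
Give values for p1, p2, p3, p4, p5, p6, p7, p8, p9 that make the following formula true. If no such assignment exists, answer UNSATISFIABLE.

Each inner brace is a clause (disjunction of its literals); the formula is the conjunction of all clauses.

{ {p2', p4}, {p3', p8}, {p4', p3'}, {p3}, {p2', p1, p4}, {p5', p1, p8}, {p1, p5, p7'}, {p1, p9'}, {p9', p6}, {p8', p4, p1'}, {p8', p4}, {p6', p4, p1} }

(p3) alone gives p3 = 1.
(p8) alone gives p8 = 1.
(p4') alone gives p4 = 0.
But (p4) is also a unit clause — contradiction.

UNSATISFIABLE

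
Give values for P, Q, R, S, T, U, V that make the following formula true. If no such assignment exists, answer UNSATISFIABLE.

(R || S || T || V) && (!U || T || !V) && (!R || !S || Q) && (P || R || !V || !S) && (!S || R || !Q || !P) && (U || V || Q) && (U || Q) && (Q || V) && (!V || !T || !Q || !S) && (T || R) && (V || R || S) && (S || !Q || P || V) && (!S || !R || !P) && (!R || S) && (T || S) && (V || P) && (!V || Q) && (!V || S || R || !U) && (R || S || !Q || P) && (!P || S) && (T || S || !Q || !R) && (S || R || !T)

P: false, Q: true, R: true, S: true, T: false, U: false, V: true

Try U = false.
(Q) alone gives Q = true.
Try T = false.
(R) alone gives R = true.
(S) alone gives S = true.
(!P) alone gives P = false.
(V) alone gives V = true.
Every clause now holds.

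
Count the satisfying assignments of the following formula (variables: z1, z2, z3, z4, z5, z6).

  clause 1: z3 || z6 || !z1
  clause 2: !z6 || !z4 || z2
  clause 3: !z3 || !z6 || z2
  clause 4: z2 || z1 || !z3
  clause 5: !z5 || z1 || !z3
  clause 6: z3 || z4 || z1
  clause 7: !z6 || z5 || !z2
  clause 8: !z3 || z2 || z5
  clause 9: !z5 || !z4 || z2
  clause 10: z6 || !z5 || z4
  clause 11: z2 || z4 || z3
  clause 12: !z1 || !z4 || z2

There are 2^6 = 64 truth assignments over (z1, z2, z3, z4, z5, z6).
Split on z1. With z1 = true, the clauses containing z1 are satisfied and !z1 drops from the rest; 7 of the 2^5 = 32 assignments to the other variables satisfy what remains.
With z1 = false, by the same count on the reduced clause set, 6 assignments work.
(One model: z1=F, z2=F, z3=F, z4=T, z5=F, z6=F.)
Total: 7 + 6 = 13.

13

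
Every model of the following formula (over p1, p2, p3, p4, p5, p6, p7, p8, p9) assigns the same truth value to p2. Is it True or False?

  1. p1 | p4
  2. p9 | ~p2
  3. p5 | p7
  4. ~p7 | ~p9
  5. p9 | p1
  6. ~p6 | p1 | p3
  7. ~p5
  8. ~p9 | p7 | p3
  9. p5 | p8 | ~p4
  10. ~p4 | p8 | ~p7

Suppose p2 = 1.
The clause (p9) is unit, so p9 = 1.
The clause (~p7) is unit, so p7 = 0.
The clause (p5) is unit, so p5 = 1.
Now (~p5) is unsatisfied and unit — conflict.
So every satisfying assignment has p2 = False.

False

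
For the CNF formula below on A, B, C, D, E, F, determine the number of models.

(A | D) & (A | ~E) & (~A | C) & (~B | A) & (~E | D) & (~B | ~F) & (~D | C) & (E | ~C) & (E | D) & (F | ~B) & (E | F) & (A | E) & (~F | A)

2

There are 2^6 = 64 truth assignments over (A, B, C, D, E, F).
Split on F. With F = 1, the clauses containing F are satisfied and ~F drops from the rest; 1 of the 2^5 = 32 assignments to the other variables satisfy what remains.
With F = 0, by the same count on the reduced clause set, 1 assignment works.
(One model: A=T, B=F, C=T, D=T, E=T, F=F.)
Total: 1 + 1 = 2.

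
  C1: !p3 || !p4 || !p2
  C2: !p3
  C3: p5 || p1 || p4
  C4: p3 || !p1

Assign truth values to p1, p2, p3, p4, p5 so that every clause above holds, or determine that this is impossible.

p1=false, p2=false, p3=false, p4=true, p5=true

The clause (!p3) is unit, so p3 = false.
The clause (!p1) is unit, so p1 = false.
Suppose p5 = true.
Every clause is now satisfied; p2, p4 are unconstrained.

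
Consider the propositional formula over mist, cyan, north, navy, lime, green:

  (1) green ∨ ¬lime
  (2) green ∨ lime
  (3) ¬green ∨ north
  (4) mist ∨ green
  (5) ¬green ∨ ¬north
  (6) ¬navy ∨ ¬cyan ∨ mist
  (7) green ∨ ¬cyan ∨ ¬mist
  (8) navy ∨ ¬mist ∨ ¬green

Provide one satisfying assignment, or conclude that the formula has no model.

UNSATISFIABLE

Try green = True.
From the singleton clause (north), north = True.
But (¬north) is also a unit clause — contradiction.
Undo green and try green = False.
From the singleton clause (¬lime), lime = False.
But (lime) is also a unit clause — contradiction.
Both values of green lead to a conflict.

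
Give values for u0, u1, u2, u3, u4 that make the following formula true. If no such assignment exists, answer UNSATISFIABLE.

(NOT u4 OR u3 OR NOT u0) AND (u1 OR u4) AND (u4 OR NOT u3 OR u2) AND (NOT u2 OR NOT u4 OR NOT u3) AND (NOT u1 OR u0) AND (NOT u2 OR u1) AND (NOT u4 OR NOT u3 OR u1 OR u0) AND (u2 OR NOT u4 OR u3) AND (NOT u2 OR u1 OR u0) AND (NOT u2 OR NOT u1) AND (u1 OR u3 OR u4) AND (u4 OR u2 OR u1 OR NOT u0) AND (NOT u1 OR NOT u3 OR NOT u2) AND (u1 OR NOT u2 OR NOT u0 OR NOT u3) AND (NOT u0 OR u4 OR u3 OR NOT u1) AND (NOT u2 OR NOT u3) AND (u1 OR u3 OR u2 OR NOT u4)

u0: true; u1: true; u2: false; u3: true; u4: true

Branch on u1: set u1 = true.
Unit clause (u0) forces u0 = true.
Unit clause (NOT u2) forces u2 = false.
Branch on u4: set u4 = true.
Unit clause (u3) forces u3 = true.
Every clause now holds.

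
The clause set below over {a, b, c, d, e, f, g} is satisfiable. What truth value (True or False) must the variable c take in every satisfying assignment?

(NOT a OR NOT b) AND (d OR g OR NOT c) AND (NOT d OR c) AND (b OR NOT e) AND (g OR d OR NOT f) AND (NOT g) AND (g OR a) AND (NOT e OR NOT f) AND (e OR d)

Suppose c = false.
(NOT d) alone gives d = false.
(NOT g) alone gives g = false.
(NOT f) alone gives f = false.
(a) alone gives a = true.
(NOT b) alone gives b = false.
(NOT e) alone gives e = false.
That conflicts with the unit clause (e).
So every satisfying assignment has c = True.

True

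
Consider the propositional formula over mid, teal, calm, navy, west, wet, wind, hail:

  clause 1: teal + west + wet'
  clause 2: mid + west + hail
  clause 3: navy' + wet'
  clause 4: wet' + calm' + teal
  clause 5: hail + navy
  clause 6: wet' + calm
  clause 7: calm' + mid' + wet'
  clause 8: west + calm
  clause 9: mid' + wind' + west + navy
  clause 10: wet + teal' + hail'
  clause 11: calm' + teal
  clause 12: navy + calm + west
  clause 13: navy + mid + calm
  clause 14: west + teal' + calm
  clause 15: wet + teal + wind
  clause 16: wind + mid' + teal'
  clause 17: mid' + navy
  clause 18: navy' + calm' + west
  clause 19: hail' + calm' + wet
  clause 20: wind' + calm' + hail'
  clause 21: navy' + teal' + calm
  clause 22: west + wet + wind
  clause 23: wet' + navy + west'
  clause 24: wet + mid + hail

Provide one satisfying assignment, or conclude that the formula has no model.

mid: 1, teal: 0, calm: 0, navy: 1, west: 1, wet: 0, wind: 1, hail: 1

Case navy = 1:
(wet') alone gives wet = 0.
Case west = 1:
Case teal = 0:
(calm') alone gives calm = 0.
(wind) alone gives wind = 1.
Case mid = 1:
No clause remains; hail is free.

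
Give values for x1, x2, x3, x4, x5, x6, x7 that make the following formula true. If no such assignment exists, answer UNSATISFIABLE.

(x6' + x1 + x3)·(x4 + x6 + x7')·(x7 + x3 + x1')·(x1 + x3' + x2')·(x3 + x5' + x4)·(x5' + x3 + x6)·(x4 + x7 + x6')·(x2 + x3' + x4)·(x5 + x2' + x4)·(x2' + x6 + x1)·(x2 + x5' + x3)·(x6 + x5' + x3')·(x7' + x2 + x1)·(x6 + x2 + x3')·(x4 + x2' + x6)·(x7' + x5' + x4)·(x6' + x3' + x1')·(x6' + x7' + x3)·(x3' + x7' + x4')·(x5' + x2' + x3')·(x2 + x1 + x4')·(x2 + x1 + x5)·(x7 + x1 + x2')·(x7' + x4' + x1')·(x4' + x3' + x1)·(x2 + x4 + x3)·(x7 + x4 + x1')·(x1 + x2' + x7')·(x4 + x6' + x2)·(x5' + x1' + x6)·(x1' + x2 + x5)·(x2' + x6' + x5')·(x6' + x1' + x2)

x1=1,  x2=1,  x3=1,  x4=1,  x5=0,  x6=0,  x7=0

Branch on x6: set x6 = 0.
Branch on x4: set x4 = 1.
Branch on x5: set x5 = 0.
Branch on x2: set x2 = 1.
Unit clause (x1) forces x1 = 1.
Unit clause (x7') forces x7 = 0.
Unit clause (x3) forces x3 = 1.
This assignment satisfies each clause.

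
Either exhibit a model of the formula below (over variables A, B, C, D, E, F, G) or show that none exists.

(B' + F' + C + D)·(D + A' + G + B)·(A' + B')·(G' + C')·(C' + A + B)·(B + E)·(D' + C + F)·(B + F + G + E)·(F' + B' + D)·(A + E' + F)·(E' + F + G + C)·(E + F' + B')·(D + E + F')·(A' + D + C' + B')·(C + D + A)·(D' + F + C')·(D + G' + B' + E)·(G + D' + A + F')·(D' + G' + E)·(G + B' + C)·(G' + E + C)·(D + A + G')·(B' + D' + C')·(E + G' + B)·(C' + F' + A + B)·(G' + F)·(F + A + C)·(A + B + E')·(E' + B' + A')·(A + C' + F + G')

Branch on A: set A = 0.
Branch on G: set G = 0.
Branch on C: set C = 1.
Unit clause (B) forces B = 1.
Unit clause (D') forces D = 0.
Unit clause (F') forces F = 0.
Unit clause (E') forces E = 0.
Every clause now holds.

A: 0, B: 1, C: 1, D: 0, E: 0, F: 0, G: 0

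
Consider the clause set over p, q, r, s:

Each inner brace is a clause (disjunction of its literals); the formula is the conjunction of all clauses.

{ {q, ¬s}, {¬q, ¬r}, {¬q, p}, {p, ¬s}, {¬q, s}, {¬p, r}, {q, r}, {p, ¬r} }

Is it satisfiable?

Yes

Try q = False.
The clause (¬s) is unit, so s = False.
The clause (r) is unit, so r = True.
The clause (p) is unit, so p = True.
This assignment satisfies each clause.
A satisfying assignment: p=True, q=False, r=True, s=False.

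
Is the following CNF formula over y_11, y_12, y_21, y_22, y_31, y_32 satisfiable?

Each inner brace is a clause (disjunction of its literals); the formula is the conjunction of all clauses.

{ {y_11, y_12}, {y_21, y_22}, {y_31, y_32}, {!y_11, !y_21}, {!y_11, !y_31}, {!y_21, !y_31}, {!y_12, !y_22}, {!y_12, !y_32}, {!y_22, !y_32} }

No

Branch on y_11: set y_11 = true.
Unit clause (!y_21) forces y_21 = false.
Unit clause (y_22) forces y_22 = true.
Unit clause (!y_31) forces y_31 = false.
Unit clause (y_32) forces y_32 = true.
Now (!y_32) is unsatisfied and unit — conflict.
Backtrack on y_11: now try y_11 = false.
Unit clause (y_12) forces y_12 = true.
Unit clause (!y_22) forces y_22 = false.
Unit clause (y_21) forces y_21 = true.
Unit clause (!y_31) forces y_31 = false.
Unit clause (y_32) forces y_32 = true.
Now (!y_32) is unsatisfied and unit — conflict.
Neither y_11 = true nor y_11 = false works.
No assignment satisfies every clause.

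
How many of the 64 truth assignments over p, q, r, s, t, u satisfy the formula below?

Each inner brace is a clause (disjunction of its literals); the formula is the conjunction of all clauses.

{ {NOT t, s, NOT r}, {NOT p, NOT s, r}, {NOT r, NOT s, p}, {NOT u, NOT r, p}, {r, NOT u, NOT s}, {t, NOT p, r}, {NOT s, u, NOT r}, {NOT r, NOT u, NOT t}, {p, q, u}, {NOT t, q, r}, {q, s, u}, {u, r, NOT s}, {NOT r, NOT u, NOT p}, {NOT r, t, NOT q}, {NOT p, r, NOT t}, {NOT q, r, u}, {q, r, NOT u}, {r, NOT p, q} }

2

There are 2^6 = 64 truth assignments over (p, q, r, s, t, u).
Split on r. With r = true, the clauses containing r are satisfied and NOT r drops from the rest; 0 of the 2^5 = 32 assignments to the other variables satisfy what remains.
With r = false, by the same count on the reduced clause set, 2 assignments work.
Total: 0 + 2 = 2.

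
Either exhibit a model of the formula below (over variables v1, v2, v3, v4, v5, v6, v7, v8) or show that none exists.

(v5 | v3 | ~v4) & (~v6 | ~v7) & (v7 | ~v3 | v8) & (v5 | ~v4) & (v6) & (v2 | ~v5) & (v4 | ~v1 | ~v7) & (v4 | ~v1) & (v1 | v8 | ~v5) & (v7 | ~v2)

(v6) alone gives v6 = 1.
(~v7) alone gives v7 = 0.
(~v2) alone gives v2 = 0.
(~v5) alone gives v5 = 0.
(~v4) alone gives v4 = 0.
(~v1) alone gives v1 = 0.
Case v3 = 1:
(v8) alone gives v8 = 1.
This assignment satisfies each clause.

v1=0, v2=0, v3=1, v4=0, v5=0, v6=1, v7=0, v8=1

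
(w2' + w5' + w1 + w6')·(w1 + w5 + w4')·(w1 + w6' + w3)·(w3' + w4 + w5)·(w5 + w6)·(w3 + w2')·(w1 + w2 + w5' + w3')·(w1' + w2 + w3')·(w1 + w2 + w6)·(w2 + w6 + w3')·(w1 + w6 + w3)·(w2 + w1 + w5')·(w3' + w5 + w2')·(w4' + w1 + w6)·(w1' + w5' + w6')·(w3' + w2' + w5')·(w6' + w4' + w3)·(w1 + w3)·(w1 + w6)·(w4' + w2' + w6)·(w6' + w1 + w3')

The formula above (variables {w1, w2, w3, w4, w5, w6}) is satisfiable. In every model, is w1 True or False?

Suppose w1 = 0.
From the singleton clause (w3), w3 = 1.
From the singleton clause (w6), w6 = 1.
Now (w6') is unsatisfied and unit — conflict.
So every satisfying assignment has w1 = True.

True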